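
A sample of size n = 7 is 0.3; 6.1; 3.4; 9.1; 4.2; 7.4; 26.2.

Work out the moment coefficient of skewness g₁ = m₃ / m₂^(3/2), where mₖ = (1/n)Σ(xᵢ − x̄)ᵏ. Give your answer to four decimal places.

x̄ = (0.3 + 6.1 + 3.4 + 9.1 + 4.2 + 7.4 + 26.2) / 7 = 8.1000
deviations (xᵢ − x̄): -7.8000, -2.0000, -4.7000, 1.0000, -3.9000, -0.7000, 18.1000
Σ(xᵢ − x̄)² = 431.2400 ⇒ m₂ = 431.2400/7 = 61.60571
Σ(xᵢ − x̄)³ = 5284.7040 ⇒ m₃ = 5284.7040/7 = 754.95771
m₂^(3/2) = 61.60571^(1.5) = 483.53899
g₁ = m₃ / m₂^(3/2) = 754.95771 / 483.53899 ≈ 1.5613

1.5613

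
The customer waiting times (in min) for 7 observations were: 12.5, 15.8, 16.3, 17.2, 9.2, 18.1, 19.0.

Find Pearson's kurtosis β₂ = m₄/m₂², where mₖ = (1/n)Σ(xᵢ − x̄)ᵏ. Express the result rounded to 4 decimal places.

x̄ = 15.4429
Σ(xᵢ − x̄)² = 71.2971 ⇒ m₂ = 10.18531
Σ(xᵢ − x̄)⁴ = 1813.9616 ⇒ m₄ = 259.13737
m₂² = 103.74046
β₂ = m₄/m₂² = 259.13737 / 103.74046 ≈ 2.4979

2.4979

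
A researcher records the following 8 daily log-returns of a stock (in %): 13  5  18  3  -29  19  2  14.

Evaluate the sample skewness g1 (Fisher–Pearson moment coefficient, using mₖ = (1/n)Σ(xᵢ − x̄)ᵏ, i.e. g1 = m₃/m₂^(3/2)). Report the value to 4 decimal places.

x̄ = (13 + 5 + 18 + 3 - 29 + 19 + 2 + 14) / 8 = 5.6250
deviations (xᵢ − x̄): 7.3750, -0.6250, 12.3750, -2.6250, -34.6250, 13.3750, -3.6250, 8.3750
Σ(xᵢ − x̄)² = 1675.8750 ⇒ m₂ = 1675.8750/8 = 209.48438
Σ(xᵢ − x̄)³ = -36301.2188 ⇒ m₃ = -36301.2188/8 = -4537.65234
m₂^(3/2) = 209.48438^(1.5) = 3031.98783
g1 = m₃ / m₂^(3/2) = -4537.65234 / 3031.98783 ≈ -1.4966

-1.4966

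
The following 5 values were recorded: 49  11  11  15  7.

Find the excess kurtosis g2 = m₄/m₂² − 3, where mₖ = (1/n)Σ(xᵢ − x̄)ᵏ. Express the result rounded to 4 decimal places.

x̄ = 18.6000
Σ(xᵢ − x̄)² = 1187.2000 ⇒ m₂ = 237.44000
Σ(xᵢ − x̄)⁴ = 879018.4960 ⇒ m₄ = 175803.69920
m₂² = 56377.75360
g2 = m₄/m₂² − 3 = 3.11832 − 3 ≈ 0.1183

0.1183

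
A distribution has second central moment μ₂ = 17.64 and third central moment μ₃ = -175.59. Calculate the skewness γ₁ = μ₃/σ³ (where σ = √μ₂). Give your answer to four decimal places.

σ = √μ₂ = √17.64 = 4.20000
σ³ = μ₂^(3/2) = 74.08800
γ₁ = μ₃/σ³ = -175.59 / 74.08800 ≈ -2.3700

-2.3700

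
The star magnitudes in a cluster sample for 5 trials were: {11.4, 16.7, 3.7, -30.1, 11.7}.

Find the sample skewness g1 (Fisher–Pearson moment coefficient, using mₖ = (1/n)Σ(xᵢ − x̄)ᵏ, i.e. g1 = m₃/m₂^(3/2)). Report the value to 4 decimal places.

-1.2854

x̄ = (11.4 + 16.7 + 3.7 - 30.1 + 11.7) / 5 = 2.6800
deviations (xᵢ − x̄): 8.7200, 14.0200, 1.0200, -32.7800, 9.0200
Σ(xᵢ − x̄)² = 1429.5280 ⇒ m₂ = 1429.5280/5 = 285.90560
Σ(xᵢ − x̄)³ = -31069.2773 ⇒ m₃ = -31069.2773/5 = -6213.85546
m₂^(3/2) = 285.90560^(1.5) = 4834.30440
g1 = m₃ / m₂^(3/2) = -6213.85546 / 4834.30440 ≈ -1.2854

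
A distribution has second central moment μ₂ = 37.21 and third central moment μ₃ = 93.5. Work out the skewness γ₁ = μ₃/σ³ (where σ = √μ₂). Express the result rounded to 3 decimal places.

σ = √μ₂ = √37.21 = 6.10000
σ³ = μ₂^(3/2) = 226.98100
γ₁ = μ₃/σ³ = 93.5 / 226.98100 ≈ 0.412

0.412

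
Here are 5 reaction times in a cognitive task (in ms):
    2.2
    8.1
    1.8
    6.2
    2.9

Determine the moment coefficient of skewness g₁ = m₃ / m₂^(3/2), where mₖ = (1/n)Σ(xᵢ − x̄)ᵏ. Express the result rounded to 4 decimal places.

0.5220

x̄ = (2.2 + 8.1 + 1.8 + 6.2 + 2.9) / 5 = 4.2400
deviations (xᵢ − x̄): -2.0400, 3.8600, -2.4400, 1.9600, -1.3400
Σ(xᵢ − x̄)² = 30.6520 ⇒ m₂ = 30.6520/5 = 6.13040
Σ(xᵢ − x̄)³ = 39.6194 ⇒ m₃ = 39.6194/5 = 7.92389
m₂^(3/2) = 6.13040^(1.5) = 15.17865
g₁ = m₃ / m₂^(3/2) = 7.92389 / 15.17865 ≈ 0.5220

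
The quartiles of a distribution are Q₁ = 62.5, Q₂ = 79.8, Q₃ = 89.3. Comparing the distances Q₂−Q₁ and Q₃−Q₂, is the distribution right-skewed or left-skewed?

left-skewed

Q₂ − Q₁ = 17.3;  Q₃ − Q₂ = 9.5
Q₂ − Q₁ > Q₃ − Q₂ ⇒ the lower half is more spread out ⇒ left-skewed.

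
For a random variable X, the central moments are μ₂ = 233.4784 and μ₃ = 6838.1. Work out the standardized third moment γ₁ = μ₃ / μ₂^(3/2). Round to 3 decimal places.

1.917

σ = √μ₂ = √233.4784 = 15.28000
σ³ = μ₂^(3/2) = 3567.54995
γ₁ = μ₃/σ³ = 6838.1 / 3567.54995 ≈ 1.917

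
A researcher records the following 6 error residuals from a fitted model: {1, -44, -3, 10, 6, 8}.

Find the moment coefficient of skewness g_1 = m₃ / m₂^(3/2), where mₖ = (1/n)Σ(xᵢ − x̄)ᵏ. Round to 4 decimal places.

-1.5780

x̄ = (1 - 44 - 3 + 10 + 6 + 8) / 6 = -3.6667
deviations (xᵢ − x̄): 4.6667, -40.3333, 0.6667, 13.6667, 9.6667, 11.6667
Σ(xᵢ − x̄)² = 2065.3333 ⇒ m₂ = 2065.3333/6 = 344.22222
Σ(xᵢ − x̄)³ = -60467.5556 ⇒ m₃ = -60467.5556/6 = -10077.92593
m₂^(3/2) = 344.22222^(1.5) = 6386.43294
g_1 = m₃ / m₂^(3/2) = -10077.92593 / 6386.43294 ≈ -1.5780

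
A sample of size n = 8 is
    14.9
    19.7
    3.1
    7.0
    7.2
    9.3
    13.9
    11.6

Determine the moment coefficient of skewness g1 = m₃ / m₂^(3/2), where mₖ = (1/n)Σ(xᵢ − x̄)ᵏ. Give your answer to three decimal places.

0.229

x̄ = (14.9 + 19.7 + 3.1 + 7.0 + 7.2 + 9.3 + 13.9 + 11.6) / 8 = 10.8375
deviations (xᵢ − x̄): 4.0625, 8.8625, -7.7375, -3.8375, -3.6375, -1.5375, 3.0625, 0.7625
Σ(xᵢ − x̄)² = 195.1988 ⇒ m₂ = 195.1988/8 = 24.39984
Σ(xᵢ − x̄)³ = 220.7967 ⇒ m₃ = 220.7967/8 = 27.59959
m₂^(3/2) = 24.39984^(1.5) = 120.52595
g1 = m₃ / m₂^(3/2) = 27.59959 / 120.52595 ≈ 0.229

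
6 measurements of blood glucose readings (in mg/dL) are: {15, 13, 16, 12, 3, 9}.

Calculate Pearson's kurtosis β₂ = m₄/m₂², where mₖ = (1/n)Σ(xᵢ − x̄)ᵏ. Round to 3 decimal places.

2.576

x̄ = 11.3333
Σ(xᵢ − x̄)² = 113.3333 ⇒ m₂ = 18.88889
Σ(xᵢ − x̄)⁴ = 5515.1111 ⇒ m₄ = 919.18519
m₂² = 356.79012
β₂ = m₄/m₂² = 919.18519 / 356.79012 ≈ 2.576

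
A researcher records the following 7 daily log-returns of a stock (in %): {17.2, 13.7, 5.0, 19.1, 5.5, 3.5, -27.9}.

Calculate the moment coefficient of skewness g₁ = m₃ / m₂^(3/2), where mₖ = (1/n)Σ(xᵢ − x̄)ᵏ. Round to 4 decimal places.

-1.4026

x̄ = (17.2 + 13.7 + 5.0 + 19.1 + 5.5 + 3.5 - 27.9) / 7 = 5.1571
deviations (xᵢ − x̄): 12.0429, 8.5429, -0.1571, 13.9429, 0.3429, -1.6571, -33.0571
Σ(xᵢ − x̄)² = 1508.0771 ⇒ m₂ = 1508.0771/7 = 215.43959
Σ(xᵢ − x̄)³ = -31047.9448 ⇒ m₃ = -31047.9448/7 = -4435.42069
m₂^(3/2) = 215.43959^(1.5) = 3162.19230
g₁ = m₃ / m₂^(3/2) = -4435.42069 / 3162.19230 ≈ -1.4026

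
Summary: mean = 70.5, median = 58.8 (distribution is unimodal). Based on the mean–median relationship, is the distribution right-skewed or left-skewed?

mean − median = 70.5 − 58.8 = 11.7
mean > median ⇒ the longer tail is on the right ⇒ right-skewed (positively skewed).

right-skewed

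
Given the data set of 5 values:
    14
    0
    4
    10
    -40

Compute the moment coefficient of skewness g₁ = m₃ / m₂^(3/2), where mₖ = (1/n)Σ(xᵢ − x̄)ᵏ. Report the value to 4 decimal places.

x̄ = (14 + 0 + 4 + 10 - 40) / 5 = -2.4000
deviations (xᵢ − x̄): 16.4000, 2.4000, 6.4000, 12.4000, -37.6000
Σ(xᵢ − x̄)² = 1883.2000 ⇒ m₂ = 1883.2000/5 = 376.64000
Σ(xᵢ − x̄)³ = -46563.8400 ⇒ m₃ = -46563.8400/5 = -9312.76800
m₂^(3/2) = 376.64000^(1.5) = 7309.53352
g₁ = m₃ / m₂^(3/2) = -9312.76800 / 7309.53352 ≈ -1.2741

-1.2741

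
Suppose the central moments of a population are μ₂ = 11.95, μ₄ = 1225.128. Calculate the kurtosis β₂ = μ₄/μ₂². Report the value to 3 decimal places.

8.579

μ₂² = 11.95² = 142.80250
μ₄/μ₂² = 1225.128 / 142.80250 = 8.57918
β₂ ≈ 8.579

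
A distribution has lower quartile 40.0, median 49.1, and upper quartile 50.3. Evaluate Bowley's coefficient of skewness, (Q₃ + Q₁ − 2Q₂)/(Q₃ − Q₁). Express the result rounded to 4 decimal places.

-0.7670

numerator: Q₃ + Q₁ − 2Q₂ = 50.3 + 40.0 − 2×49.1 = -7.9000
denominator: Q₃ − Q₁ = 50.3 − 40.0 = 10.3000
Bowley skewness = -7.9000 / 10.3000 ≈ -0.7670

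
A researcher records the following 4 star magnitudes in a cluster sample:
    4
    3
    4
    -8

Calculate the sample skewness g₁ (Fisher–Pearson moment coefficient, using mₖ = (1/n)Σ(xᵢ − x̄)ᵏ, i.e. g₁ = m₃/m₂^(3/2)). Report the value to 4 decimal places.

-1.1327

x̄ = (4 + 3 + 4 - 8) / 4 = 0.7500
deviations (xᵢ − x̄): 3.2500, 2.2500, 3.2500, -8.7500
Σ(xᵢ − x̄)² = 102.7500 ⇒ m₂ = 102.7500/4 = 25.68750
Σ(xᵢ − x̄)³ = -589.8750 ⇒ m₃ = -589.8750/4 = -147.46875
m₂^(3/2) = 25.68750^(1.5) = 130.19154
g₁ = m₃ / m₂^(3/2) = -147.46875 / 130.19154 ≈ -1.1327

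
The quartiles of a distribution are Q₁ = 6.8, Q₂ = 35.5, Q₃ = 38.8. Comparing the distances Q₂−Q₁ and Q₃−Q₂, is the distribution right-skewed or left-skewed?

left-skewed

Q₂ − Q₁ = 28.7;  Q₃ − Q₂ = 3.3
Q₂ − Q₁ > Q₃ − Q₂ ⇒ the lower half is more spread out ⇒ left-skewed.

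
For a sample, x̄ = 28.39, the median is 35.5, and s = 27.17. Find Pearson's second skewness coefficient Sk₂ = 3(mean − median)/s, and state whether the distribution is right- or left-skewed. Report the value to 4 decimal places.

Sk₂ = 3(28.39 − 35.5) / 27.17 = 3 × -7.1100 / 27.17
    = -21.3300 / 27.17 ≈ -0.7851
Sk₂ < 0 ⇒ mean < median ⇒ left-skewed (negative skew).

-0.7851, left-skewed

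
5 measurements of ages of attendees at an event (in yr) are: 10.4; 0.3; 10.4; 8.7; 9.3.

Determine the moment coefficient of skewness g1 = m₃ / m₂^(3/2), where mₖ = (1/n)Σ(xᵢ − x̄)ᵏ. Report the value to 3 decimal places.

x̄ = (10.4 + 0.3 + 10.4 + 8.7 + 9.3) / 5 = 7.8200
deviations (xᵢ − x̄): 2.5800, -7.5200, 2.5800, 0.8800, 1.4800
Σ(xᵢ − x̄)² = 72.8280 ⇒ m₂ = 72.8280/5 = 14.56560
Σ(xᵢ − x̄)³ = -386.9887 ⇒ m₃ = -386.9887/5 = -77.39774
m₂^(3/2) = 14.56560^(1.5) = 55.58947
g1 = m₃ / m₂^(3/2) = -77.39774 / 55.58947 ≈ -1.392

-1.392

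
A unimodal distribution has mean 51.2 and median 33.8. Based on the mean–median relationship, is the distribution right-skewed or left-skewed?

right-skewed

mean − median = 51.2 − 33.8 = 17.4
mean > median ⇒ the longer tail is on the right ⇒ right-skewed (positively skewed).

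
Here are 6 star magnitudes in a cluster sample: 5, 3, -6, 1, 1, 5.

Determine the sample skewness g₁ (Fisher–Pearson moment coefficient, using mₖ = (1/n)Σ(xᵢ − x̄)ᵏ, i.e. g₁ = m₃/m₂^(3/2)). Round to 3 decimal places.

-1.069

x̄ = (5 + 3 - 6 + 1 + 1 + 5) / 6 = 1.5000
deviations (xᵢ − x̄): 3.5000, 1.5000, -7.5000, -0.5000, -0.5000, 3.5000
Σ(xᵢ − x̄)² = 83.5000 ⇒ m₂ = 83.5000/6 = 13.91667
Σ(xᵢ − x̄)³ = -333.0000 ⇒ m₃ = -333.0000/6 = -55.50000
m₂^(3/2) = 13.91667^(1.5) = 51.91619
g₁ = m₃ / m₂^(3/2) = -55.50000 / 51.91619 ≈ -1.069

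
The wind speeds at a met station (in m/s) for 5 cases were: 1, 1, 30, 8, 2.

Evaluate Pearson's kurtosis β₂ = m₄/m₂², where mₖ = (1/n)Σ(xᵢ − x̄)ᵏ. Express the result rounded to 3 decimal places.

x̄ = 8.4000
Σ(xᵢ − x̄)² = 617.2000 ⇒ m₂ = 123.44000
Σ(xᵢ − x̄)⁴ = 225353.2960 ⇒ m₄ = 45070.65920
m₂² = 15237.43360
β₂ = m₄/m₂² = 45070.65920 / 15237.43360 ≈ 2.958

2.958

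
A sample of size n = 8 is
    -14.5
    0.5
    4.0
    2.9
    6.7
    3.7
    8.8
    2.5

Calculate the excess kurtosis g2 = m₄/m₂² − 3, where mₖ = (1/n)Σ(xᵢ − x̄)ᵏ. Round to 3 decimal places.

1.818

x̄ = 1.8250
Σ(xᵢ − x̄)² = 350.5350 ⇒ m₂ = 43.81688
Σ(xᵢ − x̄)⁴ = 73996.3001 ⇒ m₄ = 9249.53751
m₂² = 1919.91853
g2 = m₄/m₂² − 3 = 4.81767 − 3 ≈ 1.818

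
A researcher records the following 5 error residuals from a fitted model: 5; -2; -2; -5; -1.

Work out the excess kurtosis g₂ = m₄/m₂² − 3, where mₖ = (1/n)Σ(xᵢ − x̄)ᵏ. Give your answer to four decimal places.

-0.3354

x̄ = -1.0000
Σ(xᵢ − x̄)² = 54.0000 ⇒ m₂ = 10.80000
Σ(xᵢ − x̄)⁴ = 1554.0000 ⇒ m₄ = 310.80000
m₂² = 116.64000
g₂ = m₄/m₂² − 3 = 2.66461 − 3 ≈ -0.3354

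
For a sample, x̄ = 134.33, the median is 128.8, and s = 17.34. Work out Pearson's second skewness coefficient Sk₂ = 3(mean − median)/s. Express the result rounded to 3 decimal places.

0.957

Sk₂ = 3(134.33 − 128.8) / 17.34 = 3 × 5.5300 / 17.34
    = 16.5900 / 17.34 ≈ 0.957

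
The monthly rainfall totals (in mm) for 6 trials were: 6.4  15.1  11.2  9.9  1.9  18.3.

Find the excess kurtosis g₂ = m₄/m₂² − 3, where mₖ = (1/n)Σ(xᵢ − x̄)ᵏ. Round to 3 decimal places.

x̄ = 10.4667
Σ(xᵢ − x̄)² = 173.6133 ⇒ m₂ = 28.93556
Σ(xᵢ − x̄)⁴ = 9885.7078 ⇒ m₄ = 1647.61796
m₂² = 837.26638
g₂ = m₄/m₂² − 3 = 1.96785 − 3 ≈ -1.032

-1.032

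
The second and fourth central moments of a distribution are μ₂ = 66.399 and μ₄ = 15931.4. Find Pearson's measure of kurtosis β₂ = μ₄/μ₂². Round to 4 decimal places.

μ₂² = 66.399² = 4408.82720
μ₄/μ₂² = 15931.4 / 4408.82720 = 3.61352
β₂ ≈ 3.6135

3.6135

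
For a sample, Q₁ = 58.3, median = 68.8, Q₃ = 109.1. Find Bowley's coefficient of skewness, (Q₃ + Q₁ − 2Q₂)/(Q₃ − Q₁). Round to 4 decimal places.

numerator: Q₃ + Q₁ − 2Q₂ = 109.1 + 58.3 − 2×68.8 = 29.8000
denominator: Q₃ − Q₁ = 109.1 − 58.3 = 50.8000
Bowley skewness = 29.8000 / 50.8000 ≈ 0.5866

0.5866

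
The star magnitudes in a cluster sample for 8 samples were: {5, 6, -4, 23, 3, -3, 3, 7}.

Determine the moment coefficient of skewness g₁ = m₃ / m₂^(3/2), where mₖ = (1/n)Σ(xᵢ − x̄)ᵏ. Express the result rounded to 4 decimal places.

x̄ = (5 + 6 - 4 + 23 + 3 - 3 + 3 + 7) / 8 = 5.0000
deviations (xᵢ − x̄): 0.0000, 1.0000, -9.0000, 18.0000, -2.0000, -8.0000, -2.0000, 2.0000
Σ(xᵢ − x̄)² = 482.0000 ⇒ m₂ = 482.0000/8 = 60.25000
Σ(xᵢ − x̄)³ = 4584.0000 ⇒ m₃ = 4584.0000/8 = 573.00000
m₂^(3/2) = 60.25000^(1.5) = 467.66576
g₁ = m₃ / m₂^(3/2) = 573.00000 / 467.66576 ≈ 1.2252

1.2252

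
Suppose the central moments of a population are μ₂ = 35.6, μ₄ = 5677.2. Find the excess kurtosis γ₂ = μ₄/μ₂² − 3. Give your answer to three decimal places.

μ₂² = 35.6² = 1267.36000
μ₄/μ₂² = 5677.2 / 1267.36000 = 4.47955
γ₂ = 4.47955 − 3 ≈ 1.480

1.480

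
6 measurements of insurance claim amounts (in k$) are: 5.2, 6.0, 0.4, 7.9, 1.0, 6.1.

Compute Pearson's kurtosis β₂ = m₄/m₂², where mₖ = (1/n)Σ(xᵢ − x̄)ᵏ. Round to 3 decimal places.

1.601

x̄ = 4.4333
Σ(xᵢ − x̄)² = 45.8933 ⇒ m₂ = 7.64889
Σ(xᵢ − x̄)⁴ = 562.1051 ⇒ m₄ = 93.68419
m₂² = 58.50550
β₂ = m₄/m₂² = 93.68419 / 58.50550 ≈ 1.601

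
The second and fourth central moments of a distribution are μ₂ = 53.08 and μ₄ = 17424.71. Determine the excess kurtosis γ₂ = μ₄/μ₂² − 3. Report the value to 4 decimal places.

μ₂² = 53.08² = 2817.48640
μ₄/μ₂² = 17424.71 / 2817.48640 = 6.18449
γ₂ = 6.18449 − 3 ≈ 3.1845

3.1845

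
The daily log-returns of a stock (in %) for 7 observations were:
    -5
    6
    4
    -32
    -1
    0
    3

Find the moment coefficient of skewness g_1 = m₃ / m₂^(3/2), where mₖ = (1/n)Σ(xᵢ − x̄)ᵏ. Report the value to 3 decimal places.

x̄ = (-5 + 6 + 4 - 32 - 1 + 0 + 3) / 7 = -3.5714
deviations (xᵢ − x̄): -1.4286, 9.5714, 7.5714, -28.4286, 2.5714, 3.5714, 6.5714
Σ(xᵢ − x̄)² = 1021.7143 ⇒ m₂ = 1021.7143/7 = 145.95918
Σ(xᵢ − x̄)³ = -21321.1837 ⇒ m₃ = -21321.1837/7 = -3045.88338
m₂^(3/2) = 145.95918^(1.5) = 1763.38499
g_1 = m₃ / m₂^(3/2) = -3045.88338 / 1763.38499 ≈ -1.727

-1.727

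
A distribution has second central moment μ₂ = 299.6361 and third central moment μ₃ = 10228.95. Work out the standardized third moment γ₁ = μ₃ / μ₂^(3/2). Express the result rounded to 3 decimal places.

σ = √μ₂ = √299.6361 = 17.31000
σ³ = μ₂^(3/2) = 5186.70089
γ₁ = μ₃/σ³ = 10228.95 / 5186.70089 ≈ 1.972

1.972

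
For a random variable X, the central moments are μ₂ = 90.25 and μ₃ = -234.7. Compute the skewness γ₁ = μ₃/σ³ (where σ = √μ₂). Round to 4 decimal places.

-0.2737

σ = √μ₂ = √90.25 = 9.50000
σ³ = μ₂^(3/2) = 857.37500
γ₁ = μ₃/σ³ = -234.7 / 857.37500 ≈ -0.2737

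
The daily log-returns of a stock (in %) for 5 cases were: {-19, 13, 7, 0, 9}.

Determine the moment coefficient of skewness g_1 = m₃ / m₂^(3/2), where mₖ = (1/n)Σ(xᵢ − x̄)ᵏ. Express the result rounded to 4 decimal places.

-1.0317

x̄ = (-19 + 13 + 7 + 0 + 9) / 5 = 2.0000
deviations (xᵢ − x̄): -21.0000, 11.0000, 5.0000, -2.0000, 7.0000
Σ(xᵢ − x̄)² = 640.0000 ⇒ m₂ = 640.0000/5 = 128.00000
Σ(xᵢ − x̄)³ = -7470.0000 ⇒ m₃ = -7470.0000/5 = -1494.00000
m₂^(3/2) = 128.00000^(1.5) = 1448.15469
g_1 = m₃ / m₂^(3/2) = -1494.00000 / 1448.15469 ≈ -1.0317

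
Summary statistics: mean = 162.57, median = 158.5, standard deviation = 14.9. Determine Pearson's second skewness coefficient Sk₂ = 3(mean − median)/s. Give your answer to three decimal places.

Sk₂ = 3(162.57 − 158.5) / 14.9 = 3 × 4.0700 / 14.9
    = 12.2100 / 14.9 ≈ 0.819

0.819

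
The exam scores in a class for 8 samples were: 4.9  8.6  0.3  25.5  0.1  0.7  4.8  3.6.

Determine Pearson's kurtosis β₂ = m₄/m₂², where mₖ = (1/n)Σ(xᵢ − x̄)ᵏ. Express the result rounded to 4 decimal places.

x̄ = 6.0625
Σ(xᵢ − x̄)² = 490.7788 ⇒ m₂ = 61.34734
Σ(xᵢ − x̄)⁴ = 146021.3329 ⇒ m₄ = 18252.66662
m₂² = 3763.49659
β₂ = m₄/m₂² = 18252.66662 / 3763.49659 ≈ 4.8499

4.8499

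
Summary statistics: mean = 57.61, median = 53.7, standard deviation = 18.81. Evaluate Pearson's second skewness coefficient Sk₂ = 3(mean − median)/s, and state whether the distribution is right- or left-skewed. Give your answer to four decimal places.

0.6236, right-skewed

Sk₂ = 3(57.61 − 53.7) / 18.81 = 3 × 3.9100 / 18.81
    = 11.7300 / 18.81 ≈ 0.6236
Sk₂ > 0 ⇒ mean > median ⇒ right-skewed (positive skew).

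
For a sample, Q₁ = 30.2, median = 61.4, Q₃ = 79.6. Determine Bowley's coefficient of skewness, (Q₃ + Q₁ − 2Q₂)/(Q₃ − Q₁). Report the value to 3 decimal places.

numerator: Q₃ + Q₁ − 2Q₂ = 79.6 + 30.2 − 2×61.4 = -13.0000
denominator: Q₃ − Q₁ = 79.6 − 30.2 = 49.4000
Bowley skewness = -13.0000 / 49.4000 ≈ -0.263

-0.263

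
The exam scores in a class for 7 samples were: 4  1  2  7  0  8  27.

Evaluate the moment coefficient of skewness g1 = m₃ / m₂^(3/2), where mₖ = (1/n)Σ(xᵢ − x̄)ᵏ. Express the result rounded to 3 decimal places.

x̄ = (4 + 1 + 2 + 7 + 0 + 8 + 27) / 7 = 7.0000
deviations (xᵢ − x̄): -3.0000, -6.0000, -5.0000, 0.0000, -7.0000, 1.0000, 20.0000
Σ(xᵢ − x̄)² = 520.0000 ⇒ m₂ = 520.0000/7 = 74.28571
Σ(xᵢ − x̄)³ = 7290.0000 ⇒ m₃ = 7290.0000/7 = 1041.42857
m₂^(3/2) = 74.28571^(1.5) = 640.26234
g1 = m₃ / m₂^(3/2) = 1041.42857 / 640.26234 ≈ 1.627

1.627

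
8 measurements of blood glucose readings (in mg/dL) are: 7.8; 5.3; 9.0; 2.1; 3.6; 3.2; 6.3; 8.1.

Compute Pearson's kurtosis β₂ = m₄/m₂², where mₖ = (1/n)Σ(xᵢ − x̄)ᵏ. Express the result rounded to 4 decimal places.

1.5540

x̄ = 5.6750
Σ(xᵢ − x̄)² = 45.1950 ⇒ m₂ = 5.64937
Σ(xᵢ − x̄)⁴ = 396.7779 ⇒ m₄ = 49.59724
m₂² = 31.91544
β₂ = m₄/m₂² = 49.59724 / 31.91544 ≈ 1.5540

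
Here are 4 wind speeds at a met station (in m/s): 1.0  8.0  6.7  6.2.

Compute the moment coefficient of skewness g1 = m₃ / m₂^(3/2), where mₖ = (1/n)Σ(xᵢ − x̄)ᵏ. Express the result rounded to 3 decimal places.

x̄ = (1.0 + 8.0 + 6.7 + 6.2) / 4 = 5.4750
deviations (xᵢ − x̄): -4.4750, 2.5250, 1.2250, 0.7250
Σ(xᵢ − x̄)² = 28.4275 ⇒ m₂ = 28.4275/4 = 7.10688
Σ(xᵢ − x̄)³ = -71.2969 ⇒ m₃ = -71.2969/4 = -17.82422
m₂^(3/2) = 7.10688^(1.5) = 18.94602
g1 = m₃ / m₂^(3/2) = -17.82422 / 18.94602 ≈ -0.941

-0.941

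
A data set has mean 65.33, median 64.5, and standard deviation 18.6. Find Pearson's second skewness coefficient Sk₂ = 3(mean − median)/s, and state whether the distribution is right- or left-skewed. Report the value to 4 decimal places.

0.1339, right-skewed

Sk₂ = 3(65.33 − 64.5) / 18.6 = 3 × 0.8300 / 18.6
    = 2.4900 / 18.6 ≈ 0.1339
Sk₂ > 0 ⇒ mean > median ⇒ right-skewed (positive skew).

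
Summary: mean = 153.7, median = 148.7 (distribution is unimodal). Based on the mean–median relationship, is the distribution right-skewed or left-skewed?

right-skewed

mean − median = 153.7 − 148.7 = 5.0
mean > median ⇒ the longer tail is on the right ⇒ right-skewed (positively skewed).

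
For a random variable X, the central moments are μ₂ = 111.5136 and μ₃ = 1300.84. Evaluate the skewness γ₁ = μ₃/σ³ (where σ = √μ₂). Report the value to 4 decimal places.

σ = √μ₂ = √111.5136 = 10.56000
σ³ = μ₂^(3/2) = 1177.58362
γ₁ = μ₃/σ³ = 1300.84 / 1177.58362 ≈ 1.1047

1.1047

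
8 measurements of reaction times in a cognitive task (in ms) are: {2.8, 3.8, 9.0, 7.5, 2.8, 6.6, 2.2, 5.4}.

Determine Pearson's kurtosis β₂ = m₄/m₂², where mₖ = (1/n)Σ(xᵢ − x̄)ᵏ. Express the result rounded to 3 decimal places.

1.700

x̄ = 5.0125
Σ(xᵢ − x̄)² = 43.9288 ⇒ m₂ = 5.49109
Σ(xᵢ − x̄)⁴ = 410.1328 ⇒ m₄ = 51.26660
m₂² = 30.15211
β₂ = m₄/m₂² = 51.26660 / 30.15211 ≈ 1.700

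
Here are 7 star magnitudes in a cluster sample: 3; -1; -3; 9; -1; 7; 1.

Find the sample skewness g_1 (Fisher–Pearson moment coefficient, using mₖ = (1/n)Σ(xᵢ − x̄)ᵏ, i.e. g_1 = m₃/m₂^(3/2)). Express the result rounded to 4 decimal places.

0.4860

x̄ = (3 - 1 - 3 + 9 - 1 + 7 + 1) / 7 = 2.1429
deviations (xᵢ − x̄): 0.8571, -3.1429, -5.1429, 6.8571, -3.1429, 4.8571, -1.1429
Σ(xᵢ − x̄)² = 118.8571 ⇒ m₂ = 118.8571/7 = 16.97959
Σ(xᵢ − x̄)³ = 238.0408 ⇒ m₃ = 238.0408/7 = 34.00583
m₂^(3/2) = 16.97959^(1.5) = 69.96662
g_1 = m₃ / m₂^(3/2) = 34.00583 / 69.96662 ≈ 0.4860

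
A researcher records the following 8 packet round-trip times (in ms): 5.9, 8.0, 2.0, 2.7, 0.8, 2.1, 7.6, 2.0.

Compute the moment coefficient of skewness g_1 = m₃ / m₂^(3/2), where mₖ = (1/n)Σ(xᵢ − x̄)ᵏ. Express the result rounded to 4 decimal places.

0.5304

x̄ = (5.9 + 8.0 + 2.0 + 2.7 + 0.8 + 2.1 + 7.6 + 2.0) / 8 = 3.8875
deviations (xᵢ − x̄): 2.0125, 4.1125, -1.8875, -1.1875, -3.0875, -1.7875, 3.7125, -1.8875
Σ(xᵢ − x̄)² = 56.0088 ⇒ m₂ = 56.0088/8 = 7.00109
Σ(xᵢ − x̄)³ = 78.6053 ⇒ m₃ = 78.6053/8 = 9.82567
m₂^(3/2) = 7.00109^(1.5) = 18.52460
g_1 = m₃ / m₂^(3/2) = 9.82567 / 18.52460 ≈ 0.5304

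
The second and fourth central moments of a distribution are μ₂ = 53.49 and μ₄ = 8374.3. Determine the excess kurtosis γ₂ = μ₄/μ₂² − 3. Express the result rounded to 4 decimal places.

μ₂² = 53.49² = 2861.18010
μ₄/μ₂² = 8374.3 / 2861.18010 = 2.92687
γ₂ = 2.92687 − 3 ≈ -0.0731

-0.0731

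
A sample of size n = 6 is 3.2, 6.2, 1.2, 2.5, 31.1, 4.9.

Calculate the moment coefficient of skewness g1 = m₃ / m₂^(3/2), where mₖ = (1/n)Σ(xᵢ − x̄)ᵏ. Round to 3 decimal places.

x̄ = (3.2 + 6.2 + 1.2 + 2.5 + 31.1 + 4.9) / 6 = 8.1833
deviations (xᵢ − x̄): -4.9833, -1.9833, -6.9833, -5.6833, 22.9167, -3.2833
Σ(xᵢ − x̄)² = 645.7883 ⇒ m₂ = 645.7883/6 = 107.63139
Σ(xᵢ − x̄)³ = 11344.1484 ⇒ m₃ = 11344.1484/6 = 1890.69141
m₂^(3/2) = 107.63139^(1.5) = 1116.62775
g1 = m₃ / m₂^(3/2) = 1890.69141 / 1116.62775 ≈ 1.693

1.693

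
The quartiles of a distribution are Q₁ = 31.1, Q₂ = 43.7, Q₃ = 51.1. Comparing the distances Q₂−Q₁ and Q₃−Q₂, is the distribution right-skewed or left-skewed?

Q₂ − Q₁ = 12.6;  Q₃ − Q₂ = 7.4
Q₂ − Q₁ > Q₃ − Q₂ ⇒ the lower half is more spread out ⇒ left-skewed.

left-skewed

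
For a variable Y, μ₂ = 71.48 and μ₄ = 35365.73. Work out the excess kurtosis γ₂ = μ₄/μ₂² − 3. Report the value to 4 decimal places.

3.9217

μ₂² = 71.48² = 5109.39040
μ₄/μ₂² = 35365.73 / 5109.39040 = 6.92171
γ₂ = 6.92171 − 3 ≈ 3.9217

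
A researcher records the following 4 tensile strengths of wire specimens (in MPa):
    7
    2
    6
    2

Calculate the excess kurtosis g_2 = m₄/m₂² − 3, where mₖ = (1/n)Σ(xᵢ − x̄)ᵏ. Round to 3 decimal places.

-1.905

x̄ = 4.2500
Σ(xᵢ − x̄)² = 20.7500 ⇒ m₂ = 5.18750
Σ(xᵢ − x̄)⁴ = 117.8281 ⇒ m₄ = 29.45703
m₂² = 26.91016
g_2 = m₄/m₂² − 3 = 1.09464 − 3 ≈ -1.905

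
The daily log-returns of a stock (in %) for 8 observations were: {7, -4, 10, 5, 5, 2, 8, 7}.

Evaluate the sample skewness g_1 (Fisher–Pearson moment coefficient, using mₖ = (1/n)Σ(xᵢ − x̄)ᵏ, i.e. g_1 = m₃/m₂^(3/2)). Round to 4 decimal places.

x̄ = (7 - 4 + 10 + 5 + 5 + 2 + 8 + 7) / 8 = 5.0000
deviations (xᵢ − x̄): 2.0000, -9.0000, 5.0000, 0.0000, 0.0000, -3.0000, 3.0000, 2.0000
Σ(xᵢ − x̄)² = 132.0000 ⇒ m₂ = 132.0000/8 = 16.50000
Σ(xᵢ − x̄)³ = -588.0000 ⇒ m₃ = -588.0000/8 = -73.50000
m₂^(3/2) = 16.50000^(1.5) = 67.02332
g_1 = m₃ / m₂^(3/2) = -73.50000 / 67.02332 ≈ -1.0966

-1.0966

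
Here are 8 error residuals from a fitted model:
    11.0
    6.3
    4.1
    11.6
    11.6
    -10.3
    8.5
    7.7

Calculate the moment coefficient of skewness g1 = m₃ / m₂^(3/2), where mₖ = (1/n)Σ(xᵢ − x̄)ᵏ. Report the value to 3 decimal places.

-1.694

x̄ = (11.0 + 6.3 + 4.1 + 11.6 + 11.6 - 10.3 + 8.5 + 7.7) / 8 = 6.3125
deviations (xᵢ − x̄): 4.6875, -0.0125, -2.2125, 5.2875, 5.2875, -16.6125, 2.1875, 1.3875
Σ(xᵢ − x̄)² = 365.4688 ⇒ m₂ = 365.4688/8 = 45.68359
Σ(xᵢ − x̄)³ = -4183.6801 ⇒ m₃ = -4183.6801/8 = -522.96001
m₂^(3/2) = 45.68359^(1.5) = 308.77376
g1 = m₃ / m₂^(3/2) = -522.96001 / 308.77376 ≈ -1.694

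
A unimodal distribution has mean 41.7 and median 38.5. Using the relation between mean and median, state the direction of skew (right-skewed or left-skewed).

right-skewed

mean − median = 41.7 − 38.5 = 3.2
mean > median ⇒ the longer tail is on the right ⇒ right-skewed (positively skewed).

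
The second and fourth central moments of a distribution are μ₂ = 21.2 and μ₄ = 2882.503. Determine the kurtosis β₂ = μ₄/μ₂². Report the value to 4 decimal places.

μ₂² = 21.2² = 449.44000
μ₄/μ₂² = 2882.503 / 449.44000 = 6.41354
β₂ ≈ 6.4135

6.4135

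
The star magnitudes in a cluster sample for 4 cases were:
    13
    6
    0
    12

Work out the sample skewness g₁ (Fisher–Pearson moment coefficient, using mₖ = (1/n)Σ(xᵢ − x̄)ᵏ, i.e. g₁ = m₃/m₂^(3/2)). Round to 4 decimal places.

-0.4398

x̄ = (13 + 6 + 0 + 12) / 4 = 7.7500
deviations (xᵢ − x̄): 5.2500, -1.7500, -7.7500, 4.2500
Σ(xᵢ − x̄)² = 108.7500 ⇒ m₂ = 108.7500/4 = 27.18750
Σ(xᵢ − x̄)³ = -249.3750 ⇒ m₃ = -249.3750/4 = -62.34375
m₂^(3/2) = 27.18750^(1.5) = 141.76007
g₁ = m₃ / m₂^(3/2) = -62.34375 / 141.76007 ≈ -0.4398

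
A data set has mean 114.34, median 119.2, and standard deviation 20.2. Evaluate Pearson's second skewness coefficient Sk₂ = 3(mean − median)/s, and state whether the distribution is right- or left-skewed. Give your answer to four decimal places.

Sk₂ = 3(114.34 − 119.2) / 20.2 = 3 × -4.8600 / 20.2
    = -14.5800 / 20.2 ≈ -0.7218
Sk₂ < 0 ⇒ mean < median ⇒ left-skewed (negative skew).

-0.7218, left-skewed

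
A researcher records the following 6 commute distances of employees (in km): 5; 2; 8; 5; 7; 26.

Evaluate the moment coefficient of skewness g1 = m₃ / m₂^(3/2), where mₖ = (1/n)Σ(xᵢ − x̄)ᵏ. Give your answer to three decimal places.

x̄ = (5 + 2 + 8 + 5 + 7 + 26) / 6 = 8.8333
deviations (xᵢ − x̄): -3.8333, -6.8333, -0.8333, -3.8333, -1.8333, 17.1667
Σ(xᵢ − x̄)² = 374.8333 ⇒ m₂ = 374.8333/6 = 62.47222
Σ(xᵢ − x̄)³ = 4620.4444 ⇒ m₃ = 4620.4444/6 = 770.07407
m₂^(3/2) = 62.47222^(1.5) = 493.77652
g1 = m₃ / m₂^(3/2) = 770.07407 / 493.77652 ≈ 1.560

1.560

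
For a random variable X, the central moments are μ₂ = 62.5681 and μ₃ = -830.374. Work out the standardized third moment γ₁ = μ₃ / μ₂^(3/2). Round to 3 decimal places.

σ = √μ₂ = √62.5681 = 7.91000
σ³ = μ₂^(3/2) = 494.91367
γ₁ = μ₃/σ³ = -830.374 / 494.91367 ≈ -1.678

-1.678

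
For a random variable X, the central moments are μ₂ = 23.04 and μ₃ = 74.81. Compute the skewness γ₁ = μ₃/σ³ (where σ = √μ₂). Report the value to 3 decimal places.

0.676

σ = √μ₂ = √23.04 = 4.80000
σ³ = μ₂^(3/2) = 110.59200
γ₁ = μ₃/σ³ = 74.81 / 110.59200 ≈ 0.676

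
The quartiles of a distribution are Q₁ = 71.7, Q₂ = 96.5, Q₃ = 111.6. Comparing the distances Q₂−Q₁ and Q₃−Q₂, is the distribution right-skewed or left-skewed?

left-skewed

Q₂ − Q₁ = 24.8;  Q₃ − Q₂ = 15.1
Q₂ − Q₁ > Q₃ − Q₂ ⇒ the lower half is more spread out ⇒ left-skewed.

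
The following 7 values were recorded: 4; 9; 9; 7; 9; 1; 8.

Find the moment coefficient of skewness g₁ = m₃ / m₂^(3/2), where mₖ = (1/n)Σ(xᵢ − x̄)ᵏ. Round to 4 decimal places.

x̄ = (4 + 9 + 9 + 7 + 9 + 1 + 8) / 7 = 6.7143
deviations (xᵢ − x̄): -2.7143, 2.2857, 2.2857, 0.2857, 2.2857, -5.7143, 1.2857
Σ(xᵢ − x̄)² = 57.4286 ⇒ m₂ = 57.4286/7 = 8.20408
Σ(xᵢ − x̄)³ = -168.6122 ⇒ m₃ = -168.6122/7 = -24.08746
m₂^(3/2) = 8.20408^(1.5) = 23.49876
g₁ = m₃ / m₂^(3/2) = -24.08746 / 23.49876 ≈ -1.0251

-1.0251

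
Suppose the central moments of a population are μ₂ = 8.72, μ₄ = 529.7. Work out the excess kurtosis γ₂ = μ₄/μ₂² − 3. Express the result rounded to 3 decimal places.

3.966

μ₂² = 8.72² = 76.03840
μ₄/μ₂² = 529.7 / 76.03840 = 6.96622
γ₂ = 6.96622 − 3 ≈ 3.966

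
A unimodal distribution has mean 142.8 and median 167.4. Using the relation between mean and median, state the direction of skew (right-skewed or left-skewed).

left-skewed

mean − median = 142.8 − 167.4 = -24.6
mean < median ⇒ the longer tail is on the left ⇒ left-skewed (negatively skewed).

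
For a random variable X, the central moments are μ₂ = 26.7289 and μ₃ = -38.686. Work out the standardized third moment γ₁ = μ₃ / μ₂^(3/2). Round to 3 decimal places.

-0.280

σ = √μ₂ = √26.7289 = 5.17000
σ³ = μ₂^(3/2) = 138.18841
γ₁ = μ₃/σ³ = -38.686 / 138.18841 ≈ -0.280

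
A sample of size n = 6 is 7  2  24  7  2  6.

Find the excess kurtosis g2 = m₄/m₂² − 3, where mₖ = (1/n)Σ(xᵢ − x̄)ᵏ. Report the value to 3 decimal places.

x̄ = 8.0000
Σ(xᵢ − x̄)² = 334.0000 ⇒ m₂ = 55.66667
Σ(xᵢ − x̄)⁴ = 68146.0000 ⇒ m₄ = 11357.66667
m₂² = 3098.77778
g2 = m₄/m₂² − 3 = 3.66521 − 3 ≈ 0.665

0.665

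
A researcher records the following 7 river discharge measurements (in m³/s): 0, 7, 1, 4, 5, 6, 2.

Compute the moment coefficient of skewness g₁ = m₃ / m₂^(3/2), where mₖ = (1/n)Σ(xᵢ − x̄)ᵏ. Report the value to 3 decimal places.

x̄ = (0 + 7 + 1 + 4 + 5 + 6 + 2) / 7 = 3.5714
deviations (xᵢ − x̄): -3.5714, 3.4286, -2.5714, 0.4286, 1.4286, 2.4286, -1.5714
Σ(xᵢ − x̄)² = 41.7143 ⇒ m₂ = 41.7143/7 = 5.95918
Σ(xᵢ − x̄)³ = -8.8163 ⇒ m₃ = -8.8163/7 = -1.25948
m₂^(3/2) = 5.95918^(1.5) = 14.54723
g₁ = m₃ / m₂^(3/2) = -1.25948 / 14.54723 ≈ -0.087

-0.087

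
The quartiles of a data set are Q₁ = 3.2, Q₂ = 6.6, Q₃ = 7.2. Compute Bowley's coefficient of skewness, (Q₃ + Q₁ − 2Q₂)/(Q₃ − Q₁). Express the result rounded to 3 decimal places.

-0.700

numerator: Q₃ + Q₁ − 2Q₂ = 7.2 + 3.2 − 2×6.6 = -2.8000
denominator: Q₃ − Q₁ = 7.2 − 3.2 = 4.0000
Bowley skewness = -2.8000 / 4.0000 ≈ -0.700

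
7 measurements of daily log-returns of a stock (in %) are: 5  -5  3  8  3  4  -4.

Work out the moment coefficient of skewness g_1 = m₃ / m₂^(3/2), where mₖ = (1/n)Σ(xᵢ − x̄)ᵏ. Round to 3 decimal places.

-0.510

x̄ = (5 - 5 + 3 + 8 + 3 + 4 - 4) / 7 = 2.0000
deviations (xᵢ − x̄): 3.0000, -7.0000, 1.0000, 6.0000, 1.0000, 2.0000, -6.0000
Σ(xᵢ − x̄)² = 136.0000 ⇒ m₂ = 136.0000/7 = 19.42857
Σ(xᵢ − x̄)³ = -306.0000 ⇒ m₃ = -306.0000/7 = -43.71429
m₂^(3/2) = 19.42857^(1.5) = 85.63697
g_1 = m₃ / m₂^(3/2) = -43.71429 / 85.63697 ≈ -0.510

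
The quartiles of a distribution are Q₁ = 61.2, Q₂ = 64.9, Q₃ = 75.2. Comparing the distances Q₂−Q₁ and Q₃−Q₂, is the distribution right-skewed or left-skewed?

Q₂ − Q₁ = 3.7;  Q₃ − Q₂ = 10.3
Q₃ − Q₂ > Q₂ − Q₁ ⇒ the upper half is more spread out ⇒ right-skewed.

right-skewed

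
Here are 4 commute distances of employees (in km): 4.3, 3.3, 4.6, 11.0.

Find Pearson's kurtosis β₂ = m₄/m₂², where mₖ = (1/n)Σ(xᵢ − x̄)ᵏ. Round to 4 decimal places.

x̄ = 5.8000
Σ(xᵢ − x̄)² = 36.9800 ⇒ m₂ = 9.24500
Σ(xᵢ − x̄)⁴ = 777.3602 ⇒ m₄ = 194.34005
m₂² = 85.47003
β₂ = m₄/m₂² = 194.34005 / 85.47003 ≈ 2.2738

2.2738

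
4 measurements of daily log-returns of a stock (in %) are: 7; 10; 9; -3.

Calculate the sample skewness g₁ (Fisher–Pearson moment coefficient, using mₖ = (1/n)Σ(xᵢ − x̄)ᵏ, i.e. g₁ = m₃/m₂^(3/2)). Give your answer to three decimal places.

x̄ = (7 + 10 + 9 - 3) / 4 = 5.7500
deviations (xᵢ − x̄): 1.2500, 4.2500, 3.2500, -8.7500
Σ(xᵢ − x̄)² = 106.7500 ⇒ m₂ = 106.7500/4 = 26.68750
Σ(xᵢ − x̄)³ = -556.8750 ⇒ m₃ = -556.8750/4 = -139.21875
m₂^(3/2) = 26.68750^(1.5) = 137.86748
g₁ = m₃ / m₂^(3/2) = -139.21875 / 137.86748 ≈ -1.010

-1.010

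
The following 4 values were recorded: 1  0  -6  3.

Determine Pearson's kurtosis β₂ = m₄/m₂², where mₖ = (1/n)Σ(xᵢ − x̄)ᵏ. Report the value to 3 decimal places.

x̄ = -0.5000
Σ(xᵢ − x̄)² = 45.0000 ⇒ m₂ = 11.25000
Σ(xᵢ − x̄)⁴ = 1070.2500 ⇒ m₄ = 267.56250
m₂² = 126.56250
β₂ = m₄/m₂² = 267.56250 / 126.56250 ≈ 2.114

2.114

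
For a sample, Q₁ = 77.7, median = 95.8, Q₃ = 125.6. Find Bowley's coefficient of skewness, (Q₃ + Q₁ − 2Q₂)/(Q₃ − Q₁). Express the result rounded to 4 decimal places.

0.2443

numerator: Q₃ + Q₁ − 2Q₂ = 125.6 + 77.7 − 2×95.8 = 11.7000
denominator: Q₃ − Q₁ = 125.6 − 77.7 = 47.9000
Bowley skewness = 11.7000 / 47.9000 ≈ 0.2443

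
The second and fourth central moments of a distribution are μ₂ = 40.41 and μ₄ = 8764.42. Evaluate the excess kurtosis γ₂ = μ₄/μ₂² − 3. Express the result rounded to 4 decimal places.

2.3672

μ₂² = 40.41² = 1632.96810
μ₄/μ₂² = 8764.42 / 1632.96810 = 5.36717
γ₂ = 5.36717 − 3 ≈ 2.3672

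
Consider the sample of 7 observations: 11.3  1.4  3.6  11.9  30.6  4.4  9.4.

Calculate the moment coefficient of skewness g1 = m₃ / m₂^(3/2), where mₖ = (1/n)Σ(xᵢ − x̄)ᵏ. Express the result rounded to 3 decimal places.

1.349

x̄ = (11.3 + 1.4 + 3.6 + 11.9 + 30.6 + 4.4 + 9.4) / 7 = 10.3714
deviations (xᵢ − x̄): 0.9286, -8.9714, -6.7714, 1.5286, 20.2286, -5.9714, -0.9714
Σ(xᵢ − x̄)² = 575.3343 ⇒ m₂ = 575.3343/7 = 82.19061
Σ(xᵢ − x̄)³ = 7035.3945 ⇒ m₃ = 7035.3945/7 = 1005.05636
m₂^(3/2) = 82.19061^(1.5) = 745.13219
g1 = m₃ / m₂^(3/2) = 1005.05636 / 745.13219 ≈ 1.349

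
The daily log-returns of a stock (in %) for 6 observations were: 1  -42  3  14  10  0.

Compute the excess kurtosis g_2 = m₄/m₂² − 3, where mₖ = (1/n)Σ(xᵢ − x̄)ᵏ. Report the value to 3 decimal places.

x̄ = -2.3333
Σ(xᵢ − x̄)² = 2037.3333 ⇒ m₂ = 339.55556
Σ(xᵢ − x̄)⁴ = 2570997.7778 ⇒ m₄ = 428499.62963
m₂² = 115297.97531
g_2 = m₄/m₂² − 3 = 3.71645 − 3 ≈ 0.716

0.716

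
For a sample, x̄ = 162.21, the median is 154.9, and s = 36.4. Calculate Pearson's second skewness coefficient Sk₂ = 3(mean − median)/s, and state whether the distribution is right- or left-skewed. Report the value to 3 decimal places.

0.602, right-skewed

Sk₂ = 3(162.21 − 154.9) / 36.4 = 3 × 7.3100 / 36.4
    = 21.9300 / 36.4 ≈ 0.602
Sk₂ > 0 ⇒ mean > median ⇒ right-skewed (positive skew).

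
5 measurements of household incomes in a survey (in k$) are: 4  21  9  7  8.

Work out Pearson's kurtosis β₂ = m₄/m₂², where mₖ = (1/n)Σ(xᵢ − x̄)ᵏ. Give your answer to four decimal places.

x̄ = 9.8000
Σ(xᵢ − x̄)² = 170.8000 ⇒ m₂ = 34.16000
Σ(xᵢ − x̄)⁴ = 16939.2160 ⇒ m₄ = 3387.84320
m₂² = 1166.90560
β₂ = m₄/m₂² = 3387.84320 / 1166.90560 ≈ 2.9033

2.9033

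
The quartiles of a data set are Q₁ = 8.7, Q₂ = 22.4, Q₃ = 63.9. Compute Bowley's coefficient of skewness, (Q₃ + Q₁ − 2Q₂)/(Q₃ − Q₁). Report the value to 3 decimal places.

0.504

numerator: Q₃ + Q₁ − 2Q₂ = 63.9 + 8.7 − 2×22.4 = 27.8000
denominator: Q₃ − Q₁ = 63.9 − 8.7 = 55.2000
Bowley skewness = 27.8000 / 55.2000 ≈ 0.504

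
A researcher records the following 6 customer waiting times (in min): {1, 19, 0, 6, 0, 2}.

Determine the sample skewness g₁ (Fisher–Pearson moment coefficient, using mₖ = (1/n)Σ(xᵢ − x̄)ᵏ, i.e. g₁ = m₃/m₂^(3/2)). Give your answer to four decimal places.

x̄ = (1 + 19 + 0 + 6 + 0 + 2) / 6 = 4.6667
deviations (xᵢ − x̄): -3.6667, 14.3333, -4.6667, 1.3333, -4.6667, -2.6667
Σ(xᵢ − x̄)² = 271.3333 ⇒ m₂ = 271.3333/6 = 45.22222
Σ(xᵢ − x̄)³ = 2675.5556 ⇒ m₃ = 2675.5556/6 = 445.92593
m₂^(3/2) = 45.22222^(1.5) = 304.10800
g₁ = m₃ / m₂^(3/2) = 445.92593 / 304.10800 ≈ 1.4663

1.4663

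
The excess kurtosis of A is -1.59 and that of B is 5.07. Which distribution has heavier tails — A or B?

B

Higher excess kurtosis ⇒ heavier tails relative to the normal distribution.
-1.59 vs 5.07: the larger is 5.07, so B has heavier tails. (B is leptokurtic — heavier-than-normal tails; the other is platykurtic.)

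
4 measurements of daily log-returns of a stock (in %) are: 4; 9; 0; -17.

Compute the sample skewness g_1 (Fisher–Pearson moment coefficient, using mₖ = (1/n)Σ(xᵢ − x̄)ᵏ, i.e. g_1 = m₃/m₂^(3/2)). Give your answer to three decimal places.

-0.796

x̄ = (4 + 9 + 0 - 17) / 4 = -1.0000
deviations (xᵢ − x̄): 5.0000, 10.0000, 1.0000, -16.0000
Σ(xᵢ − x̄)² = 382.0000 ⇒ m₂ = 382.0000/4 = 95.50000
Σ(xᵢ − x̄)³ = -2970.0000 ⇒ m₃ = -2970.0000/4 = -742.50000
m₂^(3/2) = 95.50000^(1.5) = 933.26517
g_1 = m₃ / m₂^(3/2) = -742.50000 / 933.26517 ≈ -0.796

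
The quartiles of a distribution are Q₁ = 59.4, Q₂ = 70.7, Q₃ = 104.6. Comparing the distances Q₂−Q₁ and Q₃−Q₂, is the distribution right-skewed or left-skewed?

Q₂ − Q₁ = 11.3;  Q₃ − Q₂ = 33.9
Q₃ − Q₂ > Q₂ − Q₁ ⇒ the upper half is more spread out ⇒ right-skewed.

right-skewed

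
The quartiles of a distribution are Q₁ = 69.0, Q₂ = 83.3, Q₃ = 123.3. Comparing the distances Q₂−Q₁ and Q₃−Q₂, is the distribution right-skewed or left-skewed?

right-skewed

Q₂ − Q₁ = 14.3;  Q₃ − Q₂ = 40.0
Q₃ − Q₂ > Q₂ − Q₁ ⇒ the upper half is more spread out ⇒ right-skewed.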